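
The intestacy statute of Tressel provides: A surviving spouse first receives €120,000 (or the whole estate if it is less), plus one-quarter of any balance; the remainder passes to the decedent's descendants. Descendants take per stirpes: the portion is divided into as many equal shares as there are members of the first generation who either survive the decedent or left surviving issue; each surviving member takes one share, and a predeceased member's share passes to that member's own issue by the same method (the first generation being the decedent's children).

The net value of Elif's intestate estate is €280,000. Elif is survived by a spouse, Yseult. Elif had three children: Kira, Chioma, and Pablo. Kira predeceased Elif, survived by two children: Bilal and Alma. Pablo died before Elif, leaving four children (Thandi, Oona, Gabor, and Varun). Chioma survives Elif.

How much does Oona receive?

Yseult first takes €120,000, leaving a balance of €160,000. Yseult then takes one-quarter of the balance (€40,000), for a total of €160,000. The remaining €120,000 passes to the descendants.
The descendants' portion (€120,000) is divided into 3 shares of €40,000: Chioma takes €40,000; Kira's €40,000 share passes to Kira's issue; Pablo's €40,000 share passes to Pablo's issue.
Kira's share (€40,000) is divided into 2 shares of €20,000: Bilal and Alma each take €20,000.
Pablo's share (€40,000) is divided into 4 shares of €10,000: Thandi, Oona, Gabor, and Varun each take €10,000.

Oona receives €10,000.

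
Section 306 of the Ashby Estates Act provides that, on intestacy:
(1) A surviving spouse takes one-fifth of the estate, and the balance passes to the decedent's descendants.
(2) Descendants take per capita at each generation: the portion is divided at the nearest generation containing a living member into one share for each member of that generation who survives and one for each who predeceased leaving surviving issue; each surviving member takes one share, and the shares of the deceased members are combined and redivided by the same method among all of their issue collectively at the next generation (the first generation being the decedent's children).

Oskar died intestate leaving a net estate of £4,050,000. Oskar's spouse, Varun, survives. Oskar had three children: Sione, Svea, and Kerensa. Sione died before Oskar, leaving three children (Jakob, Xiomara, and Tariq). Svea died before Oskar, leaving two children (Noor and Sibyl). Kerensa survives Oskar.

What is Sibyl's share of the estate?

Sibyl receives £432,000.

Varun takes one-fifth of £4,050,000 = £810,000. The remaining £3,240,000 passes to the descendants.
The descendants' portion (£3,240,000) is divided at the children's generation into 3 shares of £1,080,000. Kerensa takes £1,080,000. The 2 shares of the deceased (Sione and Svea) are combined into a pool of £2,160,000.
That pool (£2,160,000) is divided at the grandchildren's generation equally among Jakob, Xiomara, Tariq, Noor, and Sibyl: £432,000 each.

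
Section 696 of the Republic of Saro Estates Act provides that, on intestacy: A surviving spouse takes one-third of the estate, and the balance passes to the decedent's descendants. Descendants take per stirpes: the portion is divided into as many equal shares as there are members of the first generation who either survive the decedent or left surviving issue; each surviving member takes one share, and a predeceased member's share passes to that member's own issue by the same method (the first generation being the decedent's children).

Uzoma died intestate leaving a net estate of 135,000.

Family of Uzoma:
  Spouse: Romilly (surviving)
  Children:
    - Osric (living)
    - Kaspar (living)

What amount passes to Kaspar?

Romilly takes one-third of 135,000 = 45,000. The remaining 90,000 passes to the descendants.
The descendants' portion (90,000) is divided into 2 shares of 45,000: Osric and Kaspar each take 45,000.

Kaspar receives 45,000.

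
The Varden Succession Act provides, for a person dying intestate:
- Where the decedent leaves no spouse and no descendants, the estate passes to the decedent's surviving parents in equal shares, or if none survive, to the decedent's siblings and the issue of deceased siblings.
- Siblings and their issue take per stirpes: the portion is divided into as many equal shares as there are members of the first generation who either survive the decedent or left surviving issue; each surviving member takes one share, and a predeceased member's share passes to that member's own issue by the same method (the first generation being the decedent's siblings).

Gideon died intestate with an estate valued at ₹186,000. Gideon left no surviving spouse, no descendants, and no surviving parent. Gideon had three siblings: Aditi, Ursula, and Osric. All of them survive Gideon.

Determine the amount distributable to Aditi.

The entire ₹186,000 passes to the siblings and their issue.
That amount (₹186,000) is divided into 3 shares of ₹62,000: Aditi, Ursula, and Osric each take ₹62,000.

Aditi receives ₹62,000.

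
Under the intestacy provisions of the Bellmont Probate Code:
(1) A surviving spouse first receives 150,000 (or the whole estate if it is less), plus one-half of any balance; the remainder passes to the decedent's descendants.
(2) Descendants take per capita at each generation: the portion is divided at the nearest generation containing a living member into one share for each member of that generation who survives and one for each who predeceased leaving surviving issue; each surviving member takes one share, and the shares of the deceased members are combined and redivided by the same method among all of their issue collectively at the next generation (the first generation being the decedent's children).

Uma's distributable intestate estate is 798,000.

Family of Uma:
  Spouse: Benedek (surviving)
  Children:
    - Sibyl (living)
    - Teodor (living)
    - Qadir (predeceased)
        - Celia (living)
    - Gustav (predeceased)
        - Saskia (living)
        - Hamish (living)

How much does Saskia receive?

Benedek first takes 150,000, leaving a balance of 648,000. Benedek then takes one-half of the balance (324,000), for a total of 474,000. The remaining 324,000 passes to the descendants.
The descendants' portion (324,000) is divided at the children's generation into 4 shares of 81,000. Sibyl and Teodor each take 81,000. The 2 shares of the deceased (Qadir and Gustav) are combined into a pool of 162,000.
That pool (162,000) is divided at the grandchildren's generation equally among Celia, Saskia, and Hamish: 54,000 each.

Saskia receives 54,000.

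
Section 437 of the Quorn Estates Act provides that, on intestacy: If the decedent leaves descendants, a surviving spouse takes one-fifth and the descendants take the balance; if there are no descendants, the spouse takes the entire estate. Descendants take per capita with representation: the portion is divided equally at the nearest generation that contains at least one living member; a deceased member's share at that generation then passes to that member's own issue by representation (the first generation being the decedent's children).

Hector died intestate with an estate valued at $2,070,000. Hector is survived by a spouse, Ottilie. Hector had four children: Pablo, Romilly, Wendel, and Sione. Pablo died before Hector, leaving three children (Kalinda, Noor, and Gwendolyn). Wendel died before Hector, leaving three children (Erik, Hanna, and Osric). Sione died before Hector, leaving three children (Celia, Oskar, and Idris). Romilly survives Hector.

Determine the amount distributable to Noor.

Ottilie takes one-fifth of $2,070,000 = $414,000. The remaining $1,656,000 passes to the descendants.
The descendants' portion ($1,656,000) is divided into 4 shares of $414,000: Romilly takes $414,000; Pablo's $414,000 share passes to Pablo's issue; Wendel's $414,000 share passes to Wendel's issue; Sione's $414,000 share passes to Sione's issue.
Pablo's share ($414,000) is divided into 3 shares of $138,000: Kalinda, Noor, and Gwendolyn each take $138,000.
Wendel's share ($414,000) is divided into 3 shares of $138,000: Erik, Hanna, and Osric each take $138,000.
Sione's share ($414,000) is divided into 3 shares of $138,000: Celia, Oskar, and Idris each take $138,000.

Noor receives $138,000.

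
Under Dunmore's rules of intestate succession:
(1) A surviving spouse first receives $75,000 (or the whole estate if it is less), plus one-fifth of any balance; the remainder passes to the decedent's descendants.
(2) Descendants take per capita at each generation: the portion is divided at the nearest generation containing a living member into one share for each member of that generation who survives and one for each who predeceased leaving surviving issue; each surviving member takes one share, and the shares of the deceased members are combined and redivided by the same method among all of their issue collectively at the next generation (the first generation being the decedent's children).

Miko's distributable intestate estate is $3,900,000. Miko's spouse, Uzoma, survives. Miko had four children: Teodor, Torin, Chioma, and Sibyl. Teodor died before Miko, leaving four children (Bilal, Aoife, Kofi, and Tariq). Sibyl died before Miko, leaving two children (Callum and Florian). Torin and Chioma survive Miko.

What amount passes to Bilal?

Uzoma first takes $75,000, leaving a balance of $3,825,000. Uzoma then takes one-fifth of the balance ($765,000), for a total of $840,000. The remaining $3,060,000 passes to the descendants.
The descendants' portion ($3,060,000) is divided at the children's generation into 4 shares of $765,000. Torin and Chioma each take $765,000. The 2 shares of the deceased (Teodor and Sibyl) are combined into a pool of $1,530,000.
That pool ($1,530,000) is divided at the grandchildren's generation equally among Bilal, Aoife, Kofi, Tariq, Callum, and Florian: $255,000 each.

Bilal receives $255,000.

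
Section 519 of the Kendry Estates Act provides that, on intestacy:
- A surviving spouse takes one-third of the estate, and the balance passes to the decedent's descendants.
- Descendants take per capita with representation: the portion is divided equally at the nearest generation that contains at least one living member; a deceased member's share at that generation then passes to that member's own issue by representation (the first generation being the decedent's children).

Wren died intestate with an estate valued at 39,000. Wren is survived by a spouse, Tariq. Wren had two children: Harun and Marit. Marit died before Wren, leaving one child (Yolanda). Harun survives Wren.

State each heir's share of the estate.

Tariq: 13,000; Harun: 13,000; Yolanda: 13,000

Tariq takes one-third of 39,000 = 13,000. The remaining 26,000 passes to the descendants.
The descendants' portion (26,000) is divided into 2 shares of 13,000: Harun takes 13,000; Marit's 13,000 share passes to Marit's issue.
Marit's share (13,000) passes entirely to Yolanda.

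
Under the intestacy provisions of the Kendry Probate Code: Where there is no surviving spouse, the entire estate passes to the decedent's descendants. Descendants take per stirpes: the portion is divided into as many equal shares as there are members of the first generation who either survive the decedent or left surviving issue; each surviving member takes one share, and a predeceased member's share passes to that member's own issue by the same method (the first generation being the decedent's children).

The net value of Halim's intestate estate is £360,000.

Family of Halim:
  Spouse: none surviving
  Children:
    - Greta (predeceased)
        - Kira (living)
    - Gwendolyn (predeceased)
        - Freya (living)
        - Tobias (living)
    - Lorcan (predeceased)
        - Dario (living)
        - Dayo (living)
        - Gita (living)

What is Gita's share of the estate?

Gita receives £40,000.

The entire £360,000 passes to the descendants.
That amount (£360,000) is divided into 3 shares of £120,000: Greta's £120,000 share passes to Greta's issue; Gwendolyn's £120,000 share passes to Gwendolyn's issue; Lorcan's £120,000 share passes to Lorcan's issue.
Greta's share (£120,000) passes entirely to Kira.
Gwendolyn's share (£120,000) is divided into 2 shares of £60,000: Freya and Tobias each take £60,000.
Lorcan's share (£120,000) is divided into 3 shares of £40,000: Dario, Dayo, and Gita each take £40,000.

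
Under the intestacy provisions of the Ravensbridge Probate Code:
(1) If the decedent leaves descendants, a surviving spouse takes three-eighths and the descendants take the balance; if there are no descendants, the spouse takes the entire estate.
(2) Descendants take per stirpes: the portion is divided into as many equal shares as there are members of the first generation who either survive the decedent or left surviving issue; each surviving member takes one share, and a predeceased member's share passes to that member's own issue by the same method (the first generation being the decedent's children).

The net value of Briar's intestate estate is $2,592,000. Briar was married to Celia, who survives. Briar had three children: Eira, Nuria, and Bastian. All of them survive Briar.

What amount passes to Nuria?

Nuria receives $540,000.

Celia takes three-eighths of $2,592,000 = $972,000. The remaining $1,620,000 passes to the descendants.
The descendants' portion ($1,620,000) is divided into 3 shares of $540,000: Eira, Nuria, and Bastian each take $540,000.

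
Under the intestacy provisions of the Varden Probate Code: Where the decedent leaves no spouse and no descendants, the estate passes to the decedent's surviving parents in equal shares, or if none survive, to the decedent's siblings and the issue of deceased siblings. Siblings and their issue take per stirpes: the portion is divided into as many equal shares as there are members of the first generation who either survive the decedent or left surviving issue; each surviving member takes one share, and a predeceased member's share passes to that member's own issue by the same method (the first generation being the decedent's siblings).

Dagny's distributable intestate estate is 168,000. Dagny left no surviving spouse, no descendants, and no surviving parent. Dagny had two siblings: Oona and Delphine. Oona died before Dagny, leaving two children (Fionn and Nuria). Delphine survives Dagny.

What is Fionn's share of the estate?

The entire 168,000 passes to the siblings and their issue.
That amount (168,000) is divided into 2 shares of 84,000: Delphine takes 84,000; Oona's 84,000 share passes to Oona's issue.
Oona's share (84,000) is divided into 2 shares of 42,000: Fionn and Nuria each take 42,000.

Fionn receives 42,000.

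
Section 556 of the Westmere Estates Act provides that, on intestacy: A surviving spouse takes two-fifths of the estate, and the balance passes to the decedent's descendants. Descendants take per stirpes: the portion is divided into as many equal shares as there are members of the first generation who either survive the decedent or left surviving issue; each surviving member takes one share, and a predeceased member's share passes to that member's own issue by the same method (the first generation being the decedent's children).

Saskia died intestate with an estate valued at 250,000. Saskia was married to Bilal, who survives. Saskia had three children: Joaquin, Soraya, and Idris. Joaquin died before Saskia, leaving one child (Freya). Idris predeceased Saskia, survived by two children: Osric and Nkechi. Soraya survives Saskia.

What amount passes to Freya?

Freya receives 50,000.

Bilal takes two-fifths of 250,000 = 100,000. The remaining 150,000 passes to the descendants.
The descendants' portion (150,000) is divided into 3 shares of 50,000: Soraya takes 50,000; Joaquin's 50,000 share passes to Joaquin's issue; Idris's 50,000 share passes to Idris's issue.
Joaquin's share (50,000) passes entirely to Freya.
Idris's share (50,000) is divided into 2 shares of 25,000: Osric and Nkechi each take 25,000.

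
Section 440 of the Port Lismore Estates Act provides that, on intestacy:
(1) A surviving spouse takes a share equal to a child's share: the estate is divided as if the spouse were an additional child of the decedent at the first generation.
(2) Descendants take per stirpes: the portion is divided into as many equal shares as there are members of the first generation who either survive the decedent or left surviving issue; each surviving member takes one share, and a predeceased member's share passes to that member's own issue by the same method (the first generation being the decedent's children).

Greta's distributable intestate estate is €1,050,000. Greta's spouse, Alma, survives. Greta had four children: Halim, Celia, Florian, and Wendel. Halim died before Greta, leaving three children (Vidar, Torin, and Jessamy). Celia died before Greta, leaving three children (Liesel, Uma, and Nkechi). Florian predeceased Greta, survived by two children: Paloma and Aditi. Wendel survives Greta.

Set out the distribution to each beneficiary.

Alma: €210,000; Vidar: €70,000; Torin: €70,000; Jessamy: €70,000; Liesel: €70,000; Uma: €70,000; Nkechi: €70,000; Paloma: €105,000; Aditi: €105,000; Wendel: €210,000

The spouse counts as an additional share at the children's level, so there are 5 primary shares of €210,000. Alma takes one such share (€210,000).
The children's combined portion (€840,000) is divided into 4 shares of €210,000: Wendel takes €210,000; Halim's €210,000 share passes to Halim's issue; Celia's €210,000 share passes to Celia's issue; Florian's €210,000 share passes to Florian's issue.
Halim's share (€210,000) is divided into 3 shares of €70,000: Vidar, Torin, and Jessamy each take €70,000.
Celia's share (€210,000) is divided into 3 shares of €70,000: Liesel, Uma, and Nkechi each take €70,000.
Florian's share (€210,000) is divided into 2 shares of €105,000: Paloma and Aditi each take €105,000.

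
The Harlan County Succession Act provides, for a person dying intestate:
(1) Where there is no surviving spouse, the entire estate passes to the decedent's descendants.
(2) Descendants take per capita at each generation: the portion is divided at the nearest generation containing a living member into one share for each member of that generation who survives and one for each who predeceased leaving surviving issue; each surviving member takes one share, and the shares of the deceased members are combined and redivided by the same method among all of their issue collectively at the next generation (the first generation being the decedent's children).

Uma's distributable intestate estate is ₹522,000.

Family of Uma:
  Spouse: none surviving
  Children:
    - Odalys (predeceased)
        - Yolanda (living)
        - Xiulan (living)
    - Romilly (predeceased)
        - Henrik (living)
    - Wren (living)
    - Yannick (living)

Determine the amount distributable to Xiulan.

The entire ₹522,000 passes to the descendants.
That amount (₹522,000) is divided at the children's generation into 4 shares of ₹130,500. Wren and Yannick each take ₹130,500. The 2 shares of the deceased (Odalys and Romilly) are combined into a pool of ₹261,000.
That pool (₹261,000) is divided at the grandchildren's generation equally among Yolanda, Xiulan, and Henrik: ₹87,000 each.

Xiulan receives ₹87,000.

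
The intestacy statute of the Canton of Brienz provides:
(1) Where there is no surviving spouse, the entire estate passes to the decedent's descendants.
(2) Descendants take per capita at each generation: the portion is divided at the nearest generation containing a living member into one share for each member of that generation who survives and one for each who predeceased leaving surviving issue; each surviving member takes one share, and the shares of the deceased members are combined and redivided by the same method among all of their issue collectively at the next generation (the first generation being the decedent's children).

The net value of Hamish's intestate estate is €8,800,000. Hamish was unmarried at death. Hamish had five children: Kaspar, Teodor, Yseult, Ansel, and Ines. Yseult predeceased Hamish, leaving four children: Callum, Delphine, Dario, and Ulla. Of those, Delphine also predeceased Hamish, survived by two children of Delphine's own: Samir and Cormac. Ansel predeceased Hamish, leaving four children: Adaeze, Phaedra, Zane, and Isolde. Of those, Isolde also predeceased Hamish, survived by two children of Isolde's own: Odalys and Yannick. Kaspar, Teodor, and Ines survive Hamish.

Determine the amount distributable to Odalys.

Odalys receives €220,000.

The entire €8,800,000 passes to the descendants.
That amount (€8,800,000) is divided at the children's generation into 5 shares of €1,760,000. Kaspar, Teodor, and Ines each take €1,760,000. The 2 shares of the deceased (Yseult and Ansel) are combined into a pool of €3,520,000.
That pool (€3,520,000) is divided at the grandchildren's generation into 8 shares of €440,000. Callum, Dario, Ulla, Adaeze, Phaedra, and Zane each take €440,000. The 2 shares of the deceased (Delphine and Isolde) are combined into a pool of €880,000.
That pool (€880,000) is divided at the great-grandchildren's generation equally among Samir, Cormac, Odalys, and Yannick: €220,000 each.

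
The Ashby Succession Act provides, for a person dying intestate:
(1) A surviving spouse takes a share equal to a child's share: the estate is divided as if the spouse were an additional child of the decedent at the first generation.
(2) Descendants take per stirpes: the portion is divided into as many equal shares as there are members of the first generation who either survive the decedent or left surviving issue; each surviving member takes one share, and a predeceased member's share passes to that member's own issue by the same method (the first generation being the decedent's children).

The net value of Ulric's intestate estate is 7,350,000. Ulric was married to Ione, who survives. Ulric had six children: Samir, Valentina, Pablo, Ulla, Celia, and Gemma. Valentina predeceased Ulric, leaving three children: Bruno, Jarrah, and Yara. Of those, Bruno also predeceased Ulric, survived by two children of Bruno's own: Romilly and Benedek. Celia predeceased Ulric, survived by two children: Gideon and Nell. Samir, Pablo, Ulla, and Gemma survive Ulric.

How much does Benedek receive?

Benedek receives 175,000.

The spouse counts as an additional share at the children's level, so there are 7 primary shares of 1,050,000. Ione takes one such share (1,050,000).
The children's combined portion (6,300,000) is divided into 6 shares of 1,050,000: Samir, Pablo, Ulla, and Gemma each take 1,050,000; Valentina's 1,050,000 share passes to Valentina's issue; Celia's 1,050,000 share passes to Celia's issue.
Valentina's share (1,050,000) is divided into 3 shares of 350,000: Jarrah and Yara each take 350,000; Bruno's 350,000 share passes to Bruno's issue.
Bruno's share (350,000) is divided into 2 shares of 175,000: Romilly and Benedek each take 175,000.
Celia's share (1,050,000) is divided into 2 shares of 525,000: Gideon and Nell each take 525,000.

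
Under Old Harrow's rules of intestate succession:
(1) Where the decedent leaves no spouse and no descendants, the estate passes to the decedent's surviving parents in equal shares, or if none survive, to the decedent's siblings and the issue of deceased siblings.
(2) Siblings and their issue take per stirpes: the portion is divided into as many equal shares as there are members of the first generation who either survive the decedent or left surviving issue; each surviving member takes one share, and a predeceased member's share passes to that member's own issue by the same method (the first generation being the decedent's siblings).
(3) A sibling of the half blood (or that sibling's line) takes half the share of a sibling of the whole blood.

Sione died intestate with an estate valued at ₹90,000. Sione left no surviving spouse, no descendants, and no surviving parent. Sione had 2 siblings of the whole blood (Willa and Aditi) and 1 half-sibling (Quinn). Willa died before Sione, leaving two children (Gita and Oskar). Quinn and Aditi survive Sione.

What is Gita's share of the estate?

The entire ₹90,000 passes to the siblings and their issue.
Counting each half-blood sibling's line as half a unit, there are 5/2 units in ₹90,000, so one unit is ₹36,000. Whole-blood lines (Willa and Aditi) take ₹36,000 each; half-blood lines (Quinn) take ₹18,000 each.
Willa's share (₹36,000) is divided into 2 shares of ₹18,000: Gita and Oskar each take ₹18,000.

Gita receives ₹18,000.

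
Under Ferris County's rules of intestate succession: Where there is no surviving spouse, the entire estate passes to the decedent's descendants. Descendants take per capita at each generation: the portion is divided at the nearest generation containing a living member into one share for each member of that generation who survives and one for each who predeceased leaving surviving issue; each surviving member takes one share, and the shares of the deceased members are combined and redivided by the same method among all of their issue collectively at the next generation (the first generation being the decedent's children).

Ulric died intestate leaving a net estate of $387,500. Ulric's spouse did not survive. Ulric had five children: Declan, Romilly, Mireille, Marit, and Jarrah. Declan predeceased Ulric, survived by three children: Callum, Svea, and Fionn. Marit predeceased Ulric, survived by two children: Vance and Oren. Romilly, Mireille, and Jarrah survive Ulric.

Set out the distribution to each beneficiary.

The entire $387,500 passes to the descendants.
That amount ($387,500) is divided at the children's generation into 5 shares of $77,500. Romilly, Mireille, and Jarrah each take $77,500. The 2 shares of the deceased (Declan and Marit) are combined into a pool of $155,000.
That pool ($155,000) is divided at the grandchildren's generation equally among Callum, Svea, Fionn, Vance, and Oren: $31,000 each.

Callum: $31,000; Svea: $31,000; Fionn: $31,000; Romilly: $77,500; Mireille: $77,500; Vance: $31,000; Oren: $31,000; Jarrah: $77,500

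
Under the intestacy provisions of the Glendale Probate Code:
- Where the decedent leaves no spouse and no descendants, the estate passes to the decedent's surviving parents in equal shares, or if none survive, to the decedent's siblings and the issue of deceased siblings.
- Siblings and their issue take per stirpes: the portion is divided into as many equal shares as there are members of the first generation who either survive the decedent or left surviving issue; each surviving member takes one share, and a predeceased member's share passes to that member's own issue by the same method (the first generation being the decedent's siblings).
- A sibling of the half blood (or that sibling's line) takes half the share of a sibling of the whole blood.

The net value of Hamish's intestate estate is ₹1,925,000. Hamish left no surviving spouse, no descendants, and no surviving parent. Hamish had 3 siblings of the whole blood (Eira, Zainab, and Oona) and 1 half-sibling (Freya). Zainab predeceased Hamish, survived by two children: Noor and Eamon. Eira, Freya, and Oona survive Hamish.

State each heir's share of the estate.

The entire ₹1,925,000 passes to the siblings and their issue.
Counting each half-blood sibling's line as half a unit, there are 7/2 units in ₹1,925,000, so one unit is ₹550,000. Whole-blood lines (Eira, Zainab, and Oona) take ₹550,000 each; half-blood lines (Freya) take ₹275,000 each.
Zainab's share (₹550,000) is divided into 2 shares of ₹275,000: Noor and Eamon each take ₹275,000.

Eira: ₹550,000; Noor: ₹275,000; Eamon: ₹275,000; Freya: ₹275,000; Oona: ₹550,000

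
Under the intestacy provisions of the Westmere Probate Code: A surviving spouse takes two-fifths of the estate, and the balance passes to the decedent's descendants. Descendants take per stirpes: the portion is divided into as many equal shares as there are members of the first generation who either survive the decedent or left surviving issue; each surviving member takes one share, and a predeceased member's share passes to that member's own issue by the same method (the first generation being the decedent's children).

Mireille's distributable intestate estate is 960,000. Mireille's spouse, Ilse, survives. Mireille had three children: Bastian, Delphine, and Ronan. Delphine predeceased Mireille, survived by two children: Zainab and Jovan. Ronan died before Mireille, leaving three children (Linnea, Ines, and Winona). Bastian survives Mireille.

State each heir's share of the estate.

Ilse takes two-fifths of 960,000 = 384,000. The remaining 576,000 passes to the descendants.
The descendants' portion (576,000) is divided into 3 shares of 192,000: Bastian takes 192,000; Delphine's 192,000 share passes to Delphine's issue; Ronan's 192,000 share passes to Ronan's issue.
Delphine's share (192,000) is divided into 2 shares of 96,000: Zainab and Jovan each take 96,000.
Ronan's share (192,000) is divided into 3 shares of 64,000: Linnea, Ines, and Winona each take 64,000.

Ilse: 384,000; Bastian: 192,000; Zainab: 96,000; Jovan: 96,000; Linnea: 64,000; Ines: 64,000; Winona: 64,000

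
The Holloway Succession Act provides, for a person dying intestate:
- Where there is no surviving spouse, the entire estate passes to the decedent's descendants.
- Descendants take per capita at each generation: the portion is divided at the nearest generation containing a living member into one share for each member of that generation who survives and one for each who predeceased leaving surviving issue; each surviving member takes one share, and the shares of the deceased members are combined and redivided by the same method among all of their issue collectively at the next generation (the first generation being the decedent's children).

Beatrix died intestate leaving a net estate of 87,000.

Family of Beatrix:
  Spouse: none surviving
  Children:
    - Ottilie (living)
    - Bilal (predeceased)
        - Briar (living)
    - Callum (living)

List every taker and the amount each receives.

The entire 87,000 passes to the descendants.
That amount (87,000) is divided at the children's generation into 3 shares of 29,000. Ottilie and Callum each take 29,000. The remaining share for the deceased Bilal (29,000) is carried to the next generation.
That pool (29,000) passes entirely to Briar, the sole taker at the grandchildren's generation.

Ottilie: 29,000; Briar: 29,000; Callum: 29,000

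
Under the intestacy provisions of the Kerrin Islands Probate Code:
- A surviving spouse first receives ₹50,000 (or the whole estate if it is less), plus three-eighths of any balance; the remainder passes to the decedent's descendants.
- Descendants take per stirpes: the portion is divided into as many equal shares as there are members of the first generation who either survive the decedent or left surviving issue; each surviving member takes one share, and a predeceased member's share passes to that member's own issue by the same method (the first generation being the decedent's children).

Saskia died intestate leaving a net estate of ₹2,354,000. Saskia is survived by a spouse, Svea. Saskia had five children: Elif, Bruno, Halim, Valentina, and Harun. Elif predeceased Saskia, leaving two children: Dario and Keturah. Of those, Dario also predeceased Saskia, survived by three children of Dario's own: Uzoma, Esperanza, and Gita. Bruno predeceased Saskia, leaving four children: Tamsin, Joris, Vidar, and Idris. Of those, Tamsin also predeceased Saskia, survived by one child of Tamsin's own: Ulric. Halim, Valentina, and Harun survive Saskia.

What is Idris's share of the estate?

Svea first takes ₹50,000, leaving a balance of ₹2,304,000. Svea then takes three-eighths of the balance (₹864,000), for a total of ₹914,000. The remaining ₹1,440,000 passes to the descendants.
The descendants' portion (₹1,440,000) is divided into 5 shares of ₹288,000: Halim, Valentina, and Harun each take ₹288,000; Elif's ₹288,000 share passes to Elif's issue; Bruno's ₹288,000 share passes to Bruno's issue.
Elif's share (₹288,000) is divided into 2 shares of ₹144,000: Keturah takes ₹144,000; Dario's ₹144,000 share passes to Dario's issue.
Dario's share (₹144,000) is divided into 3 shares of ₹48,000: Uzoma, Esperanza, and Gita each take ₹48,000.
Bruno's share (₹288,000) is divided into 4 shares of ₹72,000: Joris, Vidar, and Idris each take ₹72,000; Tamsin's ₹72,000 share passes to Tamsin's issue.
Tamsin's share (₹72,000) passes entirely to Ulric.

Idris receives ₹72,000.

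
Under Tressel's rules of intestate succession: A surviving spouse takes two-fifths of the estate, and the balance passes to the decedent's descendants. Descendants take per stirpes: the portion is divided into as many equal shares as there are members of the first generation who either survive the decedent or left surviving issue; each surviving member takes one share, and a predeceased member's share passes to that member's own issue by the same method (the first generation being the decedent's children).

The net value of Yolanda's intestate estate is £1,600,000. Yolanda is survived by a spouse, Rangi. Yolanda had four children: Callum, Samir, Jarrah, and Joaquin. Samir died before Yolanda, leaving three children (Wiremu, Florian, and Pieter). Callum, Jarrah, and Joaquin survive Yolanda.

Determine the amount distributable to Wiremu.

Wiremu receives £80,000.

Rangi takes two-fifths of £1,600,000 = £640,000. The remaining £960,000 passes to the descendants.
The descendants' portion (£960,000) is divided into 4 shares of £240,000: Callum, Jarrah, and Joaquin each take £240,000; Samir's £240,000 share passes to Samir's issue.
Samir's share (£240,000) is divided into 3 shares of £80,000: Wiremu, Florian, and Pieter each take £80,000.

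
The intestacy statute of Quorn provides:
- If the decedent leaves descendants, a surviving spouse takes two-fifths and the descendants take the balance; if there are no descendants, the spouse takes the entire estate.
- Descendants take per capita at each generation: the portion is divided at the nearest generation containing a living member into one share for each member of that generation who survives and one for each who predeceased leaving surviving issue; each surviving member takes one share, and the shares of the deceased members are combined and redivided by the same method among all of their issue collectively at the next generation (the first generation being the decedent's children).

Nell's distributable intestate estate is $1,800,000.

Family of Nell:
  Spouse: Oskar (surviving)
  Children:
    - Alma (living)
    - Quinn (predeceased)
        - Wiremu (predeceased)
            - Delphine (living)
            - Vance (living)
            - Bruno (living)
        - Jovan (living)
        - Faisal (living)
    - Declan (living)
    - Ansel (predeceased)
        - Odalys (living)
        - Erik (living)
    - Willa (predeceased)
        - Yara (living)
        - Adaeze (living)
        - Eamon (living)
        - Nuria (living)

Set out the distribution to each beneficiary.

Oskar takes two-fifths of $1,800,000 = $720,000. The remaining $1,080,000 passes to the descendants.
The descendants' portion ($1,080,000) is divided at the children's generation into 5 shares of $216,000. Alma and Declan each take $216,000. The 3 shares of the deceased (Quinn, Ansel, and Willa) are combined into a pool of $648,000.
That pool ($648,000) is divided at the grandchildren's generation into 9 shares of $72,000. Jovan, Faisal, Odalys, Erik, Yara, Adaeze, Eamon, and Nuria each take $72,000. The remaining share for the deceased Wiremu ($72,000) is carried to the next generation.
That pool ($72,000) is divided at the great-grandchildren's generation equally among Delphine, Vance, and Bruno: $24,000 each.

Oskar: $720,000; Alma: $216,000; Delphine: $24,000; Vance: $24,000; Bruno: $24,000; Jovan: $72,000; Faisal: $72,000; Declan: $216,000; Odalys: $72,000; Erik: $72,000; Yara: $72,000; Adaeze: $72,000; Eamon: $72,000; Nuria: $72,000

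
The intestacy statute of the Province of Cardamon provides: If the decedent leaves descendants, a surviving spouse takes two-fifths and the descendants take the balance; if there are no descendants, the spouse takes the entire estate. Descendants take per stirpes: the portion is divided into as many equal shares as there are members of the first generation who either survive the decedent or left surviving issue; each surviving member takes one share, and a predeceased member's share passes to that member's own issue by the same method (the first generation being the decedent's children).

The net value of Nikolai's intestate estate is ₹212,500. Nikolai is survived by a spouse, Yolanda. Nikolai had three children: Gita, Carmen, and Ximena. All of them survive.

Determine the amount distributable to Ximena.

Ximena receives ₹42,500.

Yolanda takes two-fifths of ₹212,500 = ₹85,000. The remaining ₹127,500 passes to the descendants.
The descendants' portion (₹127,500) is divided into 3 shares of ₹42,500: Gita, Carmen, and Ximena each take ₹42,500.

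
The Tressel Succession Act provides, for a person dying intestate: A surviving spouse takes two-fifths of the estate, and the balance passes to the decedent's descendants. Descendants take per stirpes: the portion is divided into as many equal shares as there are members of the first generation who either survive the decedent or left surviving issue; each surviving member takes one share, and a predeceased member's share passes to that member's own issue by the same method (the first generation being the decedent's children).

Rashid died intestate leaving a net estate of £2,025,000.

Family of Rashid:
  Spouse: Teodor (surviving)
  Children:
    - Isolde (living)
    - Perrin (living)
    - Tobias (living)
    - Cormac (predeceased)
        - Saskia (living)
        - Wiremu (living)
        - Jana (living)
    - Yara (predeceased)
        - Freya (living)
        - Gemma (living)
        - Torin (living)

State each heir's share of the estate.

Teodor: £810,000; Isolde: £243,000; Perrin: £243,000; Tobias: £243,000; Saskia: £81,000; Wiremu: £81,000; Jana: £81,000; Freya: £81,000; Gemma: £81,000; Torin: £81,000

Teodor takes two-fifths of £2,025,000 = £810,000. The remaining £1,215,000 passes to the descendants.
The descendants' portion (£1,215,000) is divided into 5 shares of £243,000: Isolde, Perrin, and Tobias each take £243,000; Cormac's £243,000 share passes to Cormac's issue; Yara's £243,000 share passes to Yara's issue.
Cormac's share (£243,000) is divided into 3 shares of £81,000: Saskia, Wiremu, and Jana each take £81,000.
Yara's share (£243,000) is divided into 3 shares of £81,000: Freya, Gemma, and Torin each take £81,000.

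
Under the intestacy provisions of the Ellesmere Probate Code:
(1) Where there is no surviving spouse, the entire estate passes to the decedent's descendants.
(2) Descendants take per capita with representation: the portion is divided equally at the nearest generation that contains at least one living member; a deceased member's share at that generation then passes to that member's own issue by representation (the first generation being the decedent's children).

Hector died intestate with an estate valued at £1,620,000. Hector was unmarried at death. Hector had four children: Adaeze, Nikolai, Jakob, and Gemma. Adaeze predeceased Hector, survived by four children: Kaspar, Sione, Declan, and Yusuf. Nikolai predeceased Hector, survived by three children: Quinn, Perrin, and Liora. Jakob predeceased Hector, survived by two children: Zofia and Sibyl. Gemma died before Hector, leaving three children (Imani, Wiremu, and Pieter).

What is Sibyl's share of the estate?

The entire £1,620,000 passes to the descendants.
No child survives, so the initial division is made at the grandchildren's generation.
That amount (£1,620,000) is divided into 12 shares of £135,000: Kaspar, Sione, Declan, Yusuf, Quinn, Perrin, Liora, Zofia, Sibyl, Imani, Wiremu, and Pieter each take £135,000.

Sibyl receives £135,000.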